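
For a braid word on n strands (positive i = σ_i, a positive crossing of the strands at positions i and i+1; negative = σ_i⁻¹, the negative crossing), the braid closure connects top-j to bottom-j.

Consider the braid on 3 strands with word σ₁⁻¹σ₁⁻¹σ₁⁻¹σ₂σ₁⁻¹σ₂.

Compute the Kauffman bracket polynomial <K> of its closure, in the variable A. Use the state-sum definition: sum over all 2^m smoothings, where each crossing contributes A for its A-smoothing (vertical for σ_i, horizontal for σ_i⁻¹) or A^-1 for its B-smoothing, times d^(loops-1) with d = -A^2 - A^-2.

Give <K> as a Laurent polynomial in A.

A^14 - 2*A^10 + 2*A^6 - 2*A^2 + 2*A^-2 - A^-6 + A^-10

Derivation:
Braid: s1^-1 s1^-1 s1^-1 s2 s1^-1 s2 on 3 strands, 6 crossings.
Writhe w = (#positive) - (#negative) = 2 - 4 = -2.
Enumerate smoothing states for the bracket polynomial. There are 2^6 = 64 states.
Smooth each crossing (0=||, 1=⌣⌢); contribution A^(Σ sign_k(1-2s_k)) * d^(L-1).
Tabulate the states by total A-exponent and number of loops L (A-exp: L × count):
  A^6: L=5 ×1
  A^4: L=4 ×6
  A^2: L=3 ×15
  A^0: L=2 ×19, L=4 ×1
  A^-2: L=1 ×11, L=3 ×4
  A^-4: L=2 ×6
  A^-6: L=3 ×1
Each group contributes A^e * Σ count * d^(L-1):
Powers of d = -A^2 - A^-2: d^2 = A^4 + 2 + A^-4; d^3 = -A^6 - 3*A^2 - 3*A^-2 - A^-6; d^4 = A^8 + 4*A^4 + 6 + 4*A^-4 + A^-8.
  A^6 * (d^4) = A^14 + 4*A^10 + 6*A^6 + 4*A^2 + A^-2
  A^4 * (6*d^3) = -6*A^10 - 18*A^6 - 18*A^2 - 6*A^-2
  A^2 * (15*d^2) = 15*A^6 + 30*A^2 + 15*A^-2
  A^0 * (19*d + d^3) = -A^6 - 22*A^2 - 22*A^-2 - A^-6
  A^-2 * (11 + 4*d^2) = 4*A^2 + 19*A^-2 + 4*A^-6
  A^-4 * (6*d) = -6*A^-2 - 6*A^-6
  A^-6 * (d^2) = A^-2 + 2*A^-6 + A^-10
Summing the groups: <K> = A^14 - 2*A^10 + 2*A^6 - 2*A^2 + 2*A^-2 - A^-6 + A^-10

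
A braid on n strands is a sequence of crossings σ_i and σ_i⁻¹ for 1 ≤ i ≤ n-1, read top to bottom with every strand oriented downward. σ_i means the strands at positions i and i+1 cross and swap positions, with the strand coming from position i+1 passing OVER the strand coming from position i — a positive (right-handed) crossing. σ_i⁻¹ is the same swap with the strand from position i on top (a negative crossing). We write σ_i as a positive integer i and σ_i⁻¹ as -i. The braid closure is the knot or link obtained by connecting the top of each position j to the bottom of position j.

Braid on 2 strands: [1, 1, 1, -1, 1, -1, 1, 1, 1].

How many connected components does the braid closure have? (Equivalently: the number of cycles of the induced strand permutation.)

1

Derivation:
Track the strand permutation on 2 strands, starting from identity.
  step 1: s1 swaps positions 1,2 -> [2 1]
  step 2: s1 swaps positions 1,2 -> [1 2]
  step 3: s1 swaps positions 1,2 -> [2 1]
  step 4: s1^-1 swaps positions 1,2 -> [1 2]
  step 5: s1 swaps positions 1,2 -> [2 1]
  step 6: s1^-1 swaps positions 1,2 -> [1 2]
  step 7: s1 swaps positions 1,2 -> [2 1]
  step 8: s1 swaps positions 1,2 -> [1 2]
  step 9: s1 swaps positions 1,2 -> [2 1]
Final permutation (position -> original strand): [2 1]
Closure components = cycle count of this permutation = 1.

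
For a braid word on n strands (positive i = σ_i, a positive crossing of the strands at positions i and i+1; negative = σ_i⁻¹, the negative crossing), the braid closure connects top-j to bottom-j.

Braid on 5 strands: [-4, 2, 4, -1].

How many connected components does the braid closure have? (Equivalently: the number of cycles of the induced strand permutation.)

3

Derivation:
Track the strand permutation on 5 strands, starting from identity.
  step 1: s4^-1 swaps positions 4,5 -> [1 2 3 5 4]
  step 2: s2 swaps positions 2,3 -> [1 3 2 5 4]
  step 3: s4 swaps positions 4,5 -> [1 3 2 4 5]
  step 4: s1^-1 swaps positions 1,2 -> [3 1 2 4 5]
Final permutation (position -> original strand): [3 1 2 4 5]
Closure components = cycle count of this permutation = 3.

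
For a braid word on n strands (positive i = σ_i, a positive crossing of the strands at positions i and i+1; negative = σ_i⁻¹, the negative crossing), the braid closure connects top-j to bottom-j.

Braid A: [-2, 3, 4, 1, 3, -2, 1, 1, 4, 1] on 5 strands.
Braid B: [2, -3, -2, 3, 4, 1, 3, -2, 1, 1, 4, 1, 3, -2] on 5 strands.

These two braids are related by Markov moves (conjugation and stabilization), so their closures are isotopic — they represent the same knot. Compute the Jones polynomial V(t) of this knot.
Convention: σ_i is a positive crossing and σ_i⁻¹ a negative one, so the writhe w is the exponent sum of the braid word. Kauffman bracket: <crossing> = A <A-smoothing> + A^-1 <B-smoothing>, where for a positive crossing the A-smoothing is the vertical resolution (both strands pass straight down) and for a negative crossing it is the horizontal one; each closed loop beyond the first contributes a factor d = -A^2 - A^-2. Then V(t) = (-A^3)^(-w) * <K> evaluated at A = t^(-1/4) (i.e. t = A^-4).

Markov-equivalent braids have isotopic closures, hence identical knot invariants. Strip the Markov moves from each word to reach a common short braid β, then compute V(t) once on β.
Braid A: s2^-1 s3 s4 s1 s3 s2^-1 s1 s1 s4 s1 on 5 strands has no conjugating prefix/suffix or stabilization to strip; take β = s2^-1 s3 s4 s1 s3 s2^-1 s1 s1 s4 s1.
Braid B: s2 s3^-1 s2^-1 s3 s4 s1 s3 s2^-1 s1 s1 s4 s1 s3 s2^-1 on 5 strands reduces by inverse Markov moves (closure unchanged at each step):
  Deconjugate: the word is γ·β·γ⁻¹ with γ = s2 s3^-1 (prefix) and γ⁻¹ = s3 s2^-1 (suffix); strip both.
Reduced to β = s2^-1 s3 s4 s1 s3 s2^-1 s1 s1 s4 s1 on 5 strands, 10 crossings.
Both give the same β = s2^-1 s3 s4 s1 s3 s2^-1 s1 s1 s4 s1 on 5 strands, so one state sum suffices:
Braid: s2^-1 s3 s4 s1 s3 s2^-1 s1 s1 s4 s1 on 5 strands, 10 crossings.
Writhe w = (#positive) - (#negative) = 8 - 2 = 6.
Computing the Kauffman bracket via state sum. There are 2^10 = 1024 states.
For each crossing: s=0 is the vertical smoothing, s=1 horizontal. Crossing k contributes A^(sign_k * (1 - 2*s_k)); loop factor d = -A^2 - A^-2.
Tabulate the states by total A-exponent and number of loops L (A-exp: L × count):
  A^10: L=5 ×1
  A^8: L=4 ×10
  A^6: L=3 ×39, L=5 ×6
  A^4: L=2 ×68, L=4 ×51, L=6 ×1
  A^2: L=1 ×44, L=3 ×139, L=5 ×27
  A^0: L=2 ×126, L=4 ×118, L=6 ×8
  A^-2: L=1 ×11, L=3 ×140, L=5 ×58, L=7 ×1
  A^-4: L=2 ×19, L=4 ×85, L=6 ×16
  A^-6: L=3 ×15, L=5 ×28, L=7 ×2
  A^-8: L=4 ×6, L=6 ×4
  A^-10: L=5 ×1
Each group contributes A^e * Σ count * d^(L-1):
Powers of d = -A^2 - A^-2: d^2 = A^4 + 2 + A^-4; d^3 = -A^6 - 3*A^2 - 3*A^-2 - A^-6; d^4 = A^8 + 4*A^4 + 6 + 4*A^-4 + A^-8; d^5 = -A^10 - 5*A^6 - 10*A^2 - 10*A^-2 - 5*A^-6 - A^-10; d^6 = A^12 + 6*A^8 + 15*A^4 + 20 + 15*A^-4 + 6*A^-8 + A^-12.
  A^10 * (d^4) = A^18 + 4*A^14 + 6*A^10 + 4*A^6 + A^2
  A^8 * (10*d^3) = -10*A^14 - 30*A^10 - 30*A^6 - 10*A^2
  A^6 * (39*d^2 + 6*d^4) = 6*A^14 + 63*A^10 + 114*A^6 + 63*A^2 + 6*A^-2
  A^4 * (68*d + 51*d^3 + d^5) = -A^14 - 56*A^10 - 231*A^6 - 231*A^2 - 56*A^-2 - A^-6
  A^2 * (44 + 139*d^2 + 27*d^4) = 27*A^10 + 247*A^6 + 484*A^2 + 247*A^-2 + 27*A^-6
  A^0 * (126*d + 118*d^3 + 8*d^5) = -8*A^10 - 158*A^6 - 560*A^2 - 560*A^-2 - 158*A^-6 - 8*A^-10
  A^-2 * (11 + 140*d^2 + 58*d^4 + d^6) = A^10 + 64*A^6 + 387*A^2 + 659*A^-2 + 387*A^-6 + 64*A^-10 + A^-14
  A^-4 * (19*d + 85*d^3 + 16*d^5) = -16*A^6 - 165*A^2 - 434*A^-2 - 434*A^-6 - 165*A^-10 - 16*A^-14
  A^-6 * (15*d^2 + 28*d^4 + 2*d^6) = 2*A^6 + 40*A^2 + 157*A^-2 + 238*A^-6 + 157*A^-10 + 40*A^-14 + 2*A^-18
  A^-8 * (6*d^3 + 4*d^5) = -4*A^2 - 26*A^-2 - 58*A^-6 - 58*A^-10 - 26*A^-14 - 4*A^-18
  A^-10 * (d^4) = A^-2 + 4*A^-6 + 6*A^-10 + 4*A^-14 + A^-18
Summing the groups: <K> = A^18 - A^14 + 3*A^10 - 4*A^6 + 5*A^2 - 6*A^-2 + 5*A^-6 - 4*A^-10 + 3*A^-14 - A^-18
Normalise by the writhe: (-A^3)^(-w) = (-A^3)^(-6) = A^-18, so f(A) = A^-18 * <K> = 1 - A^-4 + 3*A^-8 - 4*A^-12 + 5*A^-16 - 6*A^-20 + 5*A^-24 - 4*A^-28 + 3*A^-32 - A^-36.
Substitute A = t^(-1/4), i.e. A^e → t^(-e/4): V(t) = -t^9 + 3*t^8 - 4*t^7 + 5*t^6 - 6*t^5 + 5*t^4 - 4*t^3 + 3*t^2 - t + 1

Answer: -t^9 + 3*t^8 - 4*t^7 + 5*t^6 - 6*t^5 + 5*t^4 - 4*t^3 + 3*t^2 - t + 1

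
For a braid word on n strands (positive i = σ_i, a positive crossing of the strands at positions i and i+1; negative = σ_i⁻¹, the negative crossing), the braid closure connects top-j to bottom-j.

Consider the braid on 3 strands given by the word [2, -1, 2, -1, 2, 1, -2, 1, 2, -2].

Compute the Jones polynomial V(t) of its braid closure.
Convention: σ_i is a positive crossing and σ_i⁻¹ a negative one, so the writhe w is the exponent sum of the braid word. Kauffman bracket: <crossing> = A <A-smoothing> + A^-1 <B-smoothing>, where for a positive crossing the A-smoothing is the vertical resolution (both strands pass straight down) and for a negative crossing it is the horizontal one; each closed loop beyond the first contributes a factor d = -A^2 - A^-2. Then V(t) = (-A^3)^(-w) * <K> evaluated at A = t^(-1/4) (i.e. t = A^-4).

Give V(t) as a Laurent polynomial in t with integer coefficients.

-t^5 + t^4 - t^3 + 2*t^2 - t + 2 - t^-1

Derivation:
The presented braid s2 s1^-1 s2 s1^-1 s2 s1 s2^-1 s1 s2 s2^-1 on 3 strands reduces by inverse Markov moves (closure unchanged at each step):
  Deconjugate: the word is γ·β·γ⁻¹ with γ = s2 (prefix) and γ⁻¹ = s2^-1 (suffix); strip both.
Reduced to β = s1^-1 s2 s1^-1 s2 s1 s2^-1 s1 s2 on 3 strands, 8 crossings.
Compute on β:
Braid: s1^-1 s2 s1^-1 s2 s1 s2^-1 s1 s2 on 3 strands, 8 crossings.
Writhe w = (#positive) - (#negative) = 5 - 3 = 2.
Enumerate smoothing states for the bracket polynomial. There are 2^8 = 256 states.
For each crossing: s=0 is the vertical smoothing, s=1 horizontal. Crossing k contributes A^(sign_k * (1 - 2*s_k)); loop factor d = -A^2 - A^-2.
Tabulate the states by total A-exponent and number of loops L (A-exp: L × count):
  A^8: L=2 ×1
  A^6: L=1 ×3, L=3 ×5
  A^4: L=2 ×22, L=4 ×6
  A^2: L=1 ×18, L=3 ×37, L=5 ×1
  A^0: L=2 ×58, L=4 ×12
  A^-2: L=1 ×24, L=3 ×31, L=5 ×1
  A^-4: L=2 ×23, L=4 ×5
  A^-6: L=3 ×8
  A^-8: L=4 ×1
Each group contributes A^e * Σ count * d^(L-1):
Powers of d = -A^2 - A^-2: d^2 = A^4 + 2 + A^-4; d^3 = -A^6 - 3*A^2 - 3*A^-2 - A^-6; d^4 = A^8 + 4*A^4 + 6 + 4*A^-4 + A^-8.
  A^8 * (d) = -A^10 - A^6
  A^6 * (3 + 5*d^2) = 5*A^10 + 13*A^6 + 5*A^2
  A^4 * (22*d + 6*d^3) = -6*A^10 - 40*A^6 - 40*A^2 - 6*A^-2
  A^2 * (18 + 37*d^2 + d^4) = A^10 + 41*A^6 + 98*A^2 + 41*A^-2 + A^-6
  A^0 * (58*d + 12*d^3) = -12*A^6 - 94*A^2 - 94*A^-2 - 12*A^-6
  A^-2 * (24 + 31*d^2 + d^4) = A^6 + 35*A^2 + 92*A^-2 + 35*A^-6 + A^-10
  A^-4 * (23*d + 5*d^3) = -5*A^2 - 38*A^-2 - 38*A^-6 - 5*A^-10
  A^-6 * (8*d^2) = 8*A^-2 + 16*A^-6 + 8*A^-10
  A^-8 * (d^3) = -A^-2 - 3*A^-6 - 3*A^-10 - A^-14
Summing the groups: <K> = -A^10 + 2*A^6 - A^2 + 2*A^-2 - A^-6 + A^-10 - A^-14
Normalise by the writhe: (-A^3)^(-w) = (-A^3)^(-2) = A^-6, so f(A) = A^-6 * <K> = -A^4 + 2 - A^-4 + 2*A^-8 - A^-12 + A^-16 - A^-20.
Substitute A = t^(-1/4), i.e. A^e → t^(-e/4): V(t) = -t^5 + t^4 - t^3 + 2*t^2 - t + 2 - t^-1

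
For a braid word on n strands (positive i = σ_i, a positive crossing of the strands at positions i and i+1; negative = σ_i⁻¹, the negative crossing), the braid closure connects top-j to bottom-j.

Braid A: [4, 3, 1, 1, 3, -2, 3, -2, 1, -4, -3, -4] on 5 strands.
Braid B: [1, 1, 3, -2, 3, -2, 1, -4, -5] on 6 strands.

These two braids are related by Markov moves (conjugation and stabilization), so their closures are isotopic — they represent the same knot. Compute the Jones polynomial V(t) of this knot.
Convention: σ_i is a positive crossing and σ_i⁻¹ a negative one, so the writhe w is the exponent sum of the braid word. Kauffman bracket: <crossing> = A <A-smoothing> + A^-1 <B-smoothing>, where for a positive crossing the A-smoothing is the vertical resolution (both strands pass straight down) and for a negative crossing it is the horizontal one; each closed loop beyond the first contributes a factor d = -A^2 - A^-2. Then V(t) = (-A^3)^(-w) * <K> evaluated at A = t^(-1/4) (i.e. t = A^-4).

-t^6 + 2*t^5 - 2*t^4 + 3*t^3 - 3*t^2 + 2*t - 1 + t^-1

Derivation:
Markov-equivalent braids have isotopic closures, hence identical knot invariants. Strip the Markov moves from each word to reach a common short braid β, then compute V(t) once on β.
Braid A: s4 s3 s1 s1 s3 s2^-1 s3 s2^-1 s1 s4^-1 s3^-1 s4^-1 on 5 strands reduces by inverse Markov moves (closure unchanged at each step):
  Deconjugate: the word is γ·β·γ⁻¹ with γ = s4 (prefix) and γ⁻¹ = s4^-1 (suffix); strip both.
  Deconjugate: the word is γ·β·γ⁻¹ with γ = s3 (prefix) and γ⁻¹ = s3^-1 (suffix); strip both.
  Destabilize: the word has the form β·s4^-1 where s4^-1 occurs only as the final letter (β ∈ B_4); drop it and the last strand → 4 strands.
Reduced to β = s1 s1 s3 s2^-1 s3 s2^-1 s1 on 4 strands, 7 crossings.
Braid B: s1 s1 s3 s2^-1 s3 s2^-1 s1 s4^-1 s5^-1 on 6 strands reduces by inverse Markov moves (closure unchanged at each step):
  Destabilize: the word has the form β·s5^-1 where s5^-1 occurs only as the final letter (β ∈ B_5); drop it and the last strand → 5 strands.
  Destabilize: the word has the form β·s4^-1 where s4^-1 occurs only as the final letter (β ∈ B_4); drop it and the last strand → 4 strands.
Reduced to β = s1 s1 s3 s2^-1 s3 s2^-1 s1 on 4 strands, 7 crossings.
Both give the same β = s1 s1 s3 s2^-1 s3 s2^-1 s1 on 4 strands, so one state sum suffices:
Braid: s1 s1 s3 s2^-1 s3 s2^-1 s1 on 4 strands, 7 crossings.
Writhe w = (#positive) - (#negative) = 5 - 2 = 3.
Enumerate smoothing states for the bracket polynomial. There are 2^7 = 128 states.
Smooth each crossing (0=||, 1=⌣⌢); contribution A^(Σ sign_k(1-2s_k)) * d^(L-1).
Tabulate the states by total A-exponent and number of loops L (A-exp: L × count):
  A^7: L=4 ×1
  A^5: L=3 ×7
  A^3: L=2 ×17, L=4 ×4
  A^1: L=1 ×15, L=3 ×19, L=5 ×1
  A^-1: L=2 ×27, L=4 ×8
  A^-3: L=3 ×20, L=5 ×1
  A^-5: L=4 ×7
  A^-7: L=5 ×1
Each group contributes A^e * Σ count * d^(L-1):
Powers of d = -A^2 - A^-2: d^2 = A^4 + 2 + A^-4; d^3 = -A^6 - 3*A^2 - 3*A^-2 - A^-6; d^4 = A^8 + 4*A^4 + 6 + 4*A^-4 + A^-8.
  A^7 * (d^3) = -A^13 - 3*A^9 - 3*A^5 - A
  A^5 * (7*d^2) = 7*A^9 + 14*A^5 + 7*A
  A^3 * (17*d + 4*d^3) = -4*A^9 - 29*A^5 - 29*A - 4*A^-3
  A^1 * (15 + 19*d^2 + d^4) = A^9 + 23*A^5 + 59*A + 23*A^-3 + A^-7
  A^-1 * (27*d + 8*d^3) = -8*A^5 - 51*A - 51*A^-3 - 8*A^-7
  A^-3 * (20*d^2 + d^4) = A^5 + 24*A + 46*A^-3 + 24*A^-7 + A^-11
  A^-5 * (7*d^3) = -7*A - 21*A^-3 - 21*A^-7 - 7*A^-11
  A^-7 * (d^4) = A + 4*A^-3 + 6*A^-7 + 4*A^-11 + A^-15
Summing the groups: <K> = -A^13 + A^9 - 2*A^5 + 3*A - 3*A^-3 + 2*A^-7 - 2*A^-11 + A^-15
Normalise by the writhe: (-A^3)^(-w) = (-A^3)^(-3) = -A^-9, so f(A) = -A^-9 * <K> = A^4 - 1 + 2*A^-4 - 3*A^-8 + 3*A^-12 - 2*A^-16 + 2*A^-20 - A^-24.
Substitute A = t^(-1/4), i.e. A^e → t^(-e/4): V(t) = -t^6 + 2*t^5 - 2*t^4 + 3*t^3 - 3*t^2 + 2*t - 1 + t^-1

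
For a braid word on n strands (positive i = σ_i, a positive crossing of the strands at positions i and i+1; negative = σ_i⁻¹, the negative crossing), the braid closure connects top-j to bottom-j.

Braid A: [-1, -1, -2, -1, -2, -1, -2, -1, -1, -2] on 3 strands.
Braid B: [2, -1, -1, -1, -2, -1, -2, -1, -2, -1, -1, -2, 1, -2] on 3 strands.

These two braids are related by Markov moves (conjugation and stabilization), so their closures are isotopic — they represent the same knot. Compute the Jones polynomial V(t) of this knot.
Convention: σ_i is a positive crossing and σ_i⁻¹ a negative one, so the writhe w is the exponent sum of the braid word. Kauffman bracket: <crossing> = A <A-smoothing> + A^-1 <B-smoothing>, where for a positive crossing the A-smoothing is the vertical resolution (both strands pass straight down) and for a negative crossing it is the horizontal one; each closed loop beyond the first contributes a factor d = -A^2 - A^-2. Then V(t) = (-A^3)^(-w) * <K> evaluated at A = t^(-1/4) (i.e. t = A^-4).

Markov-equivalent braids have isotopic closures, hence identical knot invariants. Strip the Markov moves from each word to reach a common short braid β, then compute V(t) once on β.
Braid A: s1^-1 s1^-1 s2^-1 s1^-1 s2^-1 s1^-1 s2^-1 s1^-1 s1^-1 s2^-1 on 3 strands has no conjugating prefix/suffix or stabilization to strip; take β = s1^-1 s1^-1 s2^-1 s1^-1 s2^-1 s1^-1 s2^-1 s1^-1 s1^-1 s2^-1.
Braid B: s2 s1^-1 s1^-1 s1^-1 s2^-1 s1^-1 s2^-1 s1^-1 s2^-1 s1^-1 s1^-1 s2^-1 s1 s2^-1 on 3 strands reduces by inverse Markov moves (closure unchanged at each step):
  Deconjugate: the word is γ·β·γ⁻¹ with γ = s2 s1^-1 (prefix) and γ⁻¹ = s1 s2^-1 (suffix); strip both.
Reduced to β = s1^-1 s1^-1 s2^-1 s1^-1 s2^-1 s1^-1 s2^-1 s1^-1 s1^-1 s2^-1 on 3 strands, 10 crossings.
Both give the same β = s1^-1 s1^-1 s2^-1 s1^-1 s2^-1 s1^-1 s2^-1 s1^-1 s1^-1 s2^-1 on 3 strands, so one state sum suffices:
Braid: s1^-1 s1^-1 s2^-1 s1^-1 s2^-1 s1^-1 s2^-1 s1^-1 s1^-1 s2^-1 on 3 strands, 10 crossings.
Writhe w = (#positive) - (#negative) = 0 - 10 = -10.
Computing the Kauffman bracket via state sum. There are 2^10 = 1024 states.
For each crossing: s=0 is the vertical smoothing, s=1 horizontal. Crossing k contributes A^(sign_k * (1 - 2*s_k)); loop factor d = -A^2 - A^-2.
Tabulate the states by total A-exponent and number of loops L (A-exp: L × count):
  A^10: L=3 ×1
  A^8: L=2 ×4, L=4 ×6
  A^6: L=1 ×4, L=3 ×30, L=5 ×11
  A^4: L=2 ×48, L=4 ×65, L=6 ×7
  A^2: L=1 ×24, L=3 ×140, L=5 ×45, L=7 ×1
  A^0: L=2 ×129, L=4 ×117, L=6 ×6
  A^-2: L=1 ×43, L=3 ×151, L=5 ×16
  A^-4: L=2 ×96, L=4 ×24
  A^-6: L=1 ×24, L=3 ×21
  A^-8: L=2 ×10
  A^-10: L=3 ×1
Each group contributes A^e * Σ count * d^(L-1):
Powers of d = -A^2 - A^-2: d^2 = A^4 + 2 + A^-4; d^3 = -A^6 - 3*A^2 - 3*A^-2 - A^-6; d^4 = A^8 + 4*A^4 + 6 + 4*A^-4 + A^-8; d^5 = -A^10 - 5*A^6 - 10*A^2 - 10*A^-2 - 5*A^-6 - A^-10; d^6 = A^12 + 6*A^8 + 15*A^4 + 20 + 15*A^-4 + 6*A^-8 + A^-12.
  A^10 * (d^2) = A^14 + 2*A^10 + A^6
  A^8 * (4*d + 6*d^3) = -6*A^14 - 22*A^10 - 22*A^6 - 6*A^2
  A^6 * (4 + 30*d^2 + 11*d^4) = 11*A^14 + 74*A^10 + 130*A^6 + 74*A^2 + 11*A^-2
  A^4 * (48*d + 65*d^3 + 7*d^5) = -7*A^14 - 100*A^10 - 313*A^6 - 313*A^2 - 100*A^-2 - 7*A^-6
  A^2 * (24 + 140*d^2 + 45*d^4 + d^6) = A^14 + 51*A^10 + 335*A^6 + 594*A^2 + 335*A^-2 + 51*A^-6 + A^-10
  A^0 * (129*d + 117*d^3 + 6*d^5) = -6*A^10 - 147*A^6 - 540*A^2 - 540*A^-2 - 147*A^-6 - 6*A^-10
  A^-2 * (43 + 151*d^2 + 16*d^4) = 16*A^6 + 215*A^2 + 441*A^-2 + 215*A^-6 + 16*A^-10
  A^-4 * (96*d + 24*d^3) = -24*A^2 - 168*A^-2 - 168*A^-6 - 24*A^-10
  A^-6 * (24 + 21*d^2) = 21*A^-2 + 66*A^-6 + 21*A^-10
  A^-8 * (10*d) = -10*A^-6 - 10*A^-10
  A^-10 * (d^2) = A^-6 + 2*A^-10 + A^-14
Summing the groups: <K> = -A^10 + A^-6 + A^-14
Normalise by the writhe: (-A^3)^(-w) = (-A^3)^(10) = A^30, so f(A) = A^30 * <K> = -A^40 + A^24 + A^16.
Substitute A = t^(-1/4), i.e. A^e → t^(-e/4): V(t) = t^-4 + t^-6 - t^-10

Answer: t^-4 + t^-6 - t^-10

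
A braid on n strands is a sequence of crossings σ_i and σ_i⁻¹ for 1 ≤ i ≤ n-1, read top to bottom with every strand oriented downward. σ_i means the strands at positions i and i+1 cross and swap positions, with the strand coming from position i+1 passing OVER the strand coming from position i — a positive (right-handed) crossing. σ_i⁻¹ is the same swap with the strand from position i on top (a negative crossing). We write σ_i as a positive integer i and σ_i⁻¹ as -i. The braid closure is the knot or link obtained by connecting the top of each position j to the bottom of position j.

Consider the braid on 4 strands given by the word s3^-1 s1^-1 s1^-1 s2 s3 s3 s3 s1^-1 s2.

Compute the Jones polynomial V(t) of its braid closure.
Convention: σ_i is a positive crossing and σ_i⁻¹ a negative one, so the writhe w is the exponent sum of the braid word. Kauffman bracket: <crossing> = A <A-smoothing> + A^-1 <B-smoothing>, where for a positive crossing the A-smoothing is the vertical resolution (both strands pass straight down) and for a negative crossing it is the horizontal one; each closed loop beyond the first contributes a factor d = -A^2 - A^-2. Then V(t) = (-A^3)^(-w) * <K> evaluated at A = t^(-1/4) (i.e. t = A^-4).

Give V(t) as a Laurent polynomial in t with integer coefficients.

-t^5 + 2*t^4 - 3*t^3 + 4*t^2 - 4*t + 5 - 3*t^-1 + 2*t^-2 - t^-3

Derivation:
Braid: s3^-1 s1^-1 s1^-1 s2 s3 s3 s3 s1^-1 s2 on 4 strands, 9 crossings.
Writhe w = (#positive) - (#negative) = 5 - 4 = 1.
State-sum expansion of <K>. There are 2^9 = 512 states.
For each crossing: s=0 is the vertical smoothing, s=1 horizontal. Crossing k contributes A^(sign_k * (1 - 2*s_k)); loop factor d = -A^2 - A^-2.
Tabulate the states by total A-exponent and number of loops L (A-exp: L × count):
  A^9: L=4 ×1
  A^7: L=3 ×5, L=5 ×4
  A^5: L=2 ×10, L=4 ×23, L=6 ×3
  A^3: L=1 ×8, L=3 ×57, L=5 ×18, L=7 ×1
  A^1: L=2 ×70, L=4 ×50, L=6 ×6
  A^-1: L=1 ×33, L=3 ×75, L=5 ×18
  A^-3: L=2 ×51, L=4 ×32, L=6 ×1
  A^-5: L=3 ×32, L=5 ×4
  A^-7: L=4 ×9
  A^-9: L=5 ×1
Each group contributes A^e * Σ count * d^(L-1):
Powers of d = -A^2 - A^-2: d^2 = A^4 + 2 + A^-4; d^3 = -A^6 - 3*A^2 - 3*A^-2 - A^-6; d^4 = A^8 + 4*A^4 + 6 + 4*A^-4 + A^-8; d^5 = -A^10 - 5*A^6 - 10*A^2 - 10*A^-2 - 5*A^-6 - A^-10; d^6 = A^12 + 6*A^8 + 15*A^4 + 20 + 15*A^-4 + 6*A^-8 + A^-12.
  A^9 * (d^3) = -A^15 - 3*A^11 - 3*A^7 - A^3
  A^7 * (5*d^2 + 4*d^4) = 4*A^15 + 21*A^11 + 34*A^7 + 21*A^3 + 4*A^-1
  A^5 * (10*d + 23*d^3 + 3*d^5) = -3*A^15 - 38*A^11 - 109*A^7 - 109*A^3 - 38*A^-1 - 3*A^-5
  A^3 * (8 + 57*d^2 + 18*d^4 + d^6) = A^15 + 24*A^11 + 144*A^7 + 250*A^3 + 144*A^-1 + 24*A^-5 + A^-9
  A^1 * (70*d + 50*d^3 + 6*d^5) = -6*A^11 - 80*A^7 - 280*A^3 - 280*A^-1 - 80*A^-5 - 6*A^-9
  A^-1 * (33 + 75*d^2 + 18*d^4) = 18*A^7 + 147*A^3 + 291*A^-1 + 147*A^-5 + 18*A^-9
  A^-3 * (51*d + 32*d^3 + d^5) = -A^7 - 37*A^3 - 157*A^-1 - 157*A^-5 - 37*A^-9 - A^-13
  A^-5 * (32*d^2 + 4*d^4) = 4*A^3 + 48*A^-1 + 88*A^-5 + 48*A^-9 + 4*A^-13
  A^-7 * (9*d^3) = -9*A^-1 - 27*A^-5 - 27*A^-9 - 9*A^-13
  A^-9 * (d^4) = A^-1 + 4*A^-5 + 6*A^-9 + 4*A^-13 + A^-17
Summing the groups: <K> = A^15 - 2*A^11 + 3*A^7 - 5*A^3 + 4*A^-1 - 4*A^-5 + 3*A^-9 - 2*A^-13 + A^-17
Normalise by the writhe: (-A^3)^(-w) = (-A^3)^(-1) = -A^-3, so f(A) = -A^-3 * <K> = -A^12 + 2*A^8 - 3*A^4 + 5 - 4*A^-4 + 4*A^-8 - 3*A^-12 + 2*A^-16 - A^-20.
Substitute A = t^(-1/4), i.e. A^e → t^(-e/4): V(t) = -t^5 + 2*t^4 - 3*t^3 + 4*t^2 - 4*t + 5 - 3*t^-1 + 2*t^-2 - t^-3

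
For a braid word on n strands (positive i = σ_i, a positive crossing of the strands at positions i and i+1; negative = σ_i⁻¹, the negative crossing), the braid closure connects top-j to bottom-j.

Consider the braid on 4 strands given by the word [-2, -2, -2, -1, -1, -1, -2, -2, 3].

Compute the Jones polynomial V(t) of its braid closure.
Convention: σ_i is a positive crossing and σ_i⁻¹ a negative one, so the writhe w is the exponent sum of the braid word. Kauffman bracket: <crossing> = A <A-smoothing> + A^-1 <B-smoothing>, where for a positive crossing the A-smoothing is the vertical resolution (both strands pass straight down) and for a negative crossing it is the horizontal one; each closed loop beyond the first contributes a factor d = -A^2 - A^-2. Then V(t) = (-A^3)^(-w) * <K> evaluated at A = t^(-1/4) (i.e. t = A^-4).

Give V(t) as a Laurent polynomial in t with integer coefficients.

The presented braid s2^-1 s2^-1 s2^-1 s1^-1 s1^-1 s1^-1 s2^-1 s2^-1 s3 on 4 strands reduces by inverse Markov moves (closure unchanged at each step):
  Destabilize: the word has the form β·s3 where s3 occurs only as the final letter (β ∈ B_3); drop it and the last strand → 3 strands.
Reduced to β = s2^-1 s2^-1 s2^-1 s1^-1 s1^-1 s1^-1 s2^-1 s2^-1 on 3 strands, 8 crossings.
Compute on β:
Braid: s2^-1 s2^-1 s2^-1 s1^-1 s1^-1 s1^-1 s2^-1 s2^-1 on 3 strands, 8 crossings.
Writhe w = (#positive) - (#negative) = 0 - 8 = -8.
State-sum expansion of <K>. There are 2^8 = 256 states.
Smooth each crossing (0=||, 1=⌣⌢); contribution A^(Σ sign_k(1-2s_k)) * d^(L-1).
Tabulate the states by total A-exponent and number of loops L (A-exp: L × count):
  A^8: L=7 ×1
  A^6: L=6 ×8
  A^4: L=5 ×28
  A^2: L=4 ×55, L=6 ×1
  A^0: L=3 ×65, L=5 ×5
  A^-2: L=2 ×45, L=4 ×11
  A^-4: L=1 ×15, L=3 ×13
  A^-6: L=2 ×8
  A^-8: L=3 ×1
Each group contributes A^e * Σ count * d^(L-1):
Powers of d = -A^2 - A^-2: d^2 = A^4 + 2 + A^-4; d^3 = -A^6 - 3*A^2 - 3*A^-2 - A^-6; d^4 = A^8 + 4*A^4 + 6 + 4*A^-4 + A^-8; d^5 = -A^10 - 5*A^6 - 10*A^2 - 10*A^-2 - 5*A^-6 - A^-10; d^6 = A^12 + 6*A^8 + 15*A^4 + 20 + 15*A^-4 + 6*A^-8 + A^-12.
  A^8 * (d^6) = A^20 + 6*A^16 + 15*A^12 + 20*A^8 + 15*A^4 + 6 + A^-4
  A^6 * (8*d^5) = -8*A^16 - 40*A^12 - 80*A^8 - 80*A^4 - 40 - 8*A^-4
  A^4 * (28*d^4) = 28*A^12 + 112*A^8 + 168*A^4 + 112 + 28*A^-4
  A^2 * (55*d^3 + d^5) = -A^12 - 60*A^8 - 175*A^4 - 175 - 60*A^-4 - A^-8
  A^0 * (65*d^2 + 5*d^4) = 5*A^8 + 85*A^4 + 160 + 85*A^-4 + 5*A^-8
  A^-2 * (45*d + 11*d^3) = -11*A^4 - 78 - 78*A^-4 - 11*A^-8
  A^-4 * (15 + 13*d^2) = 13 + 41*A^-4 + 13*A^-8
  A^-6 * (8*d) = -8*A^-4 - 8*A^-8
  A^-8 * (d^2) = A^-4 + 2*A^-8 + A^-12
Summing the groups: <K> = A^20 - 2*A^16 + 2*A^12 - 3*A^8 + 2*A^4 - 2 + 2*A^-4 + A^-12
Normalise by the writhe: (-A^3)^(-w) = (-A^3)^(8) = A^24, so f(A) = A^24 * <K> = A^44 - 2*A^40 + 2*A^36 - 3*A^32 + 2*A^28 - 2*A^24 + 2*A^20 + A^12.
Substitute A = t^(-1/4), i.e. A^e → t^(-e/4): V(t) = t^-3 + 2*t^-5 - 2*t^-6 + 2*t^-7 - 3*t^-8 + 2*t^-9 - 2*t^-10 + t^-11

Answer: t^-3 + 2*t^-5 - 2*t^-6 + 2*t^-7 - 3*t^-8 + 2*t^-9 - 2*t^-10 + t^-11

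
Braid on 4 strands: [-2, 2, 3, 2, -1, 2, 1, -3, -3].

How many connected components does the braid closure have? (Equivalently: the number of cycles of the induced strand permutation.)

Track the strand permutation on 4 strands, starting from identity.
  step 1: s2^-1 swaps positions 2,3 -> [1 3 2 4]
  step 2: s2 swaps positions 2,3 -> [1 2 3 4]
  step 3: s3 swaps positions 3,4 -> [1 2 4 3]
  step 4: s2 swaps positions 2,3 -> [1 4 2 3]
  step 5: s1^-1 swaps positions 1,2 -> [4 1 2 3]
  step 6: s2 swaps positions 2,3 -> [4 2 1 3]
  step 7: s1 swaps positions 1,2 -> [2 4 1 3]
  step 8: s3^-1 swaps positions 3,4 -> [2 4 3 1]
  step 9: s3^-1 swaps positions 3,4 -> [2 4 1 3]
Final permutation (position -> original strand): [2 4 1 3]
Closure components = cycle count of this permutation = 1.

Answer: 1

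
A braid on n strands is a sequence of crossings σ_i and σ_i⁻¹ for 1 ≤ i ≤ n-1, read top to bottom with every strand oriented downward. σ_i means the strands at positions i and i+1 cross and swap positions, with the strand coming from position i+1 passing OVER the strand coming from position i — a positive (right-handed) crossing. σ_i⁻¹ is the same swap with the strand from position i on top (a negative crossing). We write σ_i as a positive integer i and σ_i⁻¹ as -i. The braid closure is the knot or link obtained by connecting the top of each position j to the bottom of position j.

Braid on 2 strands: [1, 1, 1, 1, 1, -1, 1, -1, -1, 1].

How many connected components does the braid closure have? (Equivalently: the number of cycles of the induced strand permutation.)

2

Derivation:
Track the strand permutation on 2 strands, starting from identity.
  step 1: s1 swaps positions 1,2 -> [2 1]
  step 2: s1 swaps positions 1,2 -> [1 2]
  step 3: s1 swaps positions 1,2 -> [2 1]
  step 4: s1 swaps positions 1,2 -> [1 2]
  step 5: s1 swaps positions 1,2 -> [2 1]
  step 6: s1^-1 swaps positions 1,2 -> [1 2]
  step 7: s1 swaps positions 1,2 -> [2 1]
  step 8: s1^-1 swaps positions 1,2 -> [1 2]
  step 9: s1^-1 swaps positions 1,2 -> [2 1]
  step 10: s1 swaps positions 1,2 -> [1 2]
Final permutation (position -> original strand): [1 2]
Closure components = cycle count of this permutation = 2.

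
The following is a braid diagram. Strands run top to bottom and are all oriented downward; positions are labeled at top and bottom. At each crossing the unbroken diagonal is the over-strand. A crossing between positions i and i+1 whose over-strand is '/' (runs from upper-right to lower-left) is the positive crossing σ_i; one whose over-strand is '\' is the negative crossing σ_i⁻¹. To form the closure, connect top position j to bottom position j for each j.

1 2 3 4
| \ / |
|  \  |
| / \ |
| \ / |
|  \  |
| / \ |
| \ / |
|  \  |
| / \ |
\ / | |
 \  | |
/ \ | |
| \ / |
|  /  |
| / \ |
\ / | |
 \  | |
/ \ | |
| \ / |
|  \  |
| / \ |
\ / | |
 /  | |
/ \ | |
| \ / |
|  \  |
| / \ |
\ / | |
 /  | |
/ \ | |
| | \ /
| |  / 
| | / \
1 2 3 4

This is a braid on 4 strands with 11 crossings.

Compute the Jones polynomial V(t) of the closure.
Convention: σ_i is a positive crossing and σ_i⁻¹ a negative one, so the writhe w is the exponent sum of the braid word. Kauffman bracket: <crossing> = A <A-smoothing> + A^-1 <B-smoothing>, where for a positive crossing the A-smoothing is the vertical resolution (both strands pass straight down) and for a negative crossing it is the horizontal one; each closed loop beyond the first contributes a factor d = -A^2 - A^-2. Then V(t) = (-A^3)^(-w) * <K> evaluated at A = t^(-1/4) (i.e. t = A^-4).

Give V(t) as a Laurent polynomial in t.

-1 + 3*t^-1 - 3*t^-2 + 5*t^-3 - 5*t^-4 + 4*t^-5 - 3*t^-6 + 2*t^-7 - t^-8

Derivation:
Reading the diagram top to bottom ('/'-over between positions i,i+1 = s_i, '\'-over = s_i^-1): braid word = s2^-1 s2^-1 s2^-1 s1^-1 s2 s1^-1 s2^-1 s1 s2^-1 s1 s3.
The presented braid s2^-1 s2^-1 s2^-1 s1^-1 s2 s1^-1 s2^-1 s1 s2^-1 s1 s3 on 4 strands reduces by inverse Markov moves (closure unchanged at each step):
  Destabilize: the word has the form β·s3 where s3 occurs only as the final letter (β ∈ B_3); drop it and the last strand → 3 strands.
Reduced to β = s2^-1 s2^-1 s2^-1 s1^-1 s2 s1^-1 s2^-1 s1 s2^-1 s1 on 3 strands, 10 crossings.
Compute on β:
Braid: s2^-1 s2^-1 s2^-1 s1^-1 s2 s1^-1 s2^-1 s1 s2^-1 s1 on 3 strands, 10 crossings.
Writhe w = (#positive) - (#negative) = 3 - 7 = -4.
Enumerate smoothing states for the bracket polynomial. There are 2^10 = 1024 states.
For each crossing: s=0 is the vertical smoothing, s=1 horizontal. Crossing k contributes A^(sign_k * (1 - 2*s_k)); loop factor d = -A^2 - A^-2.
Tabulate the states by total A-exponent and number of loops L (A-exp: L × count):
  A^10: L=6 ×1
  A^8: L=5 ×10
  A^6: L=4 ×41, L=6 ×4
  A^4: L=3 ×88, L=5 ×31, L=7 ×1
  A^2: L=2 ×102, L=4 ×99, L=6 ×9
  A^0: L=1 ×54, L=3 ×162, L=5 ×36
  A^-2: L=2 ×134, L=4 ×74, L=6 ×2
  A^-4: L=1 ×30, L=3 ×82, L=5 ×8
  A^-6: L=2 ×32, L=4 ×13
  A^-8: L=1 ×3, L=3 ×7
  A^-10: L=2 ×1
Each group contributes A^e * Σ count * d^(L-1):
Powers of d = -A^2 - A^-2: d^2 = A^4 + 2 + A^-4; d^3 = -A^6 - 3*A^2 - 3*A^-2 - A^-6; d^4 = A^8 + 4*A^4 + 6 + 4*A^-4 + A^-8; d^5 = -A^10 - 5*A^6 - 10*A^2 - 10*A^-2 - 5*A^-6 - A^-10; d^6 = A^12 + 6*A^8 + 15*A^4 + 20 + 15*A^-4 + 6*A^-8 + A^-12.
  A^10 * (d^5) = -A^20 - 5*A^16 - 10*A^12 - 10*A^8 - 5*A^4 - 1
  A^8 * (10*d^4) = 10*A^16 + 40*A^12 + 60*A^8 + 40*A^4 + 10
  A^6 * (41*d^3 + 4*d^5) = -4*A^16 - 61*A^12 - 163*A^8 - 163*A^4 - 61 - 4*A^-4
  A^4 * (88*d^2 + 31*d^4 + d^6) = A^16 + 37*A^12 + 227*A^8 + 382*A^4 + 227 + 37*A^-4 + A^-8
  A^2 * (102*d + 99*d^3 + 9*d^5) = -9*A^12 - 144*A^8 - 489*A^4 - 489 - 144*A^-4 - 9*A^-8
  A^0 * (54 + 162*d^2 + 36*d^4) = 36*A^8 + 306*A^4 + 594 + 306*A^-4 + 36*A^-8
  A^-2 * (134*d + 74*d^3 + 2*d^5) = -2*A^8 - 84*A^4 - 376 - 376*A^-4 - 84*A^-8 - 2*A^-12
  A^-4 * (30 + 82*d^2 + 8*d^4) = 8*A^4 + 114 + 242*A^-4 + 114*A^-8 + 8*A^-12
  A^-6 * (32*d + 13*d^3) = -13 - 71*A^-4 - 71*A^-8 - 13*A^-12
  A^-8 * (3 + 7*d^2) = 7*A^-4 + 17*A^-8 + 7*A^-12
  A^-10 * (d) = -A^-8 - A^-12
Summing the groups: <K> = -A^20 + 2*A^16 - 3*A^12 + 4*A^8 - 5*A^4 + 5 - 3*A^-4 + 3*A^-8 - A^-12
Normalise by the writhe: (-A^3)^(-w) = (-A^3)^(4) = A^12, so f(A) = A^12 * <K> = -A^32 + 2*A^28 - 3*A^24 + 4*A^20 - 5*A^16 + 5*A^12 - 3*A^8 + 3*A^4 - 1.
Substitute A = t^(-1/4), i.e. A^e → t^(-e/4): V(t) = -1 + 3*t^-1 - 3*t^-2 + 5*t^-3 - 5*t^-4 + 4*t^-5 - 3*t^-6 + 2*t^-7 - t^-8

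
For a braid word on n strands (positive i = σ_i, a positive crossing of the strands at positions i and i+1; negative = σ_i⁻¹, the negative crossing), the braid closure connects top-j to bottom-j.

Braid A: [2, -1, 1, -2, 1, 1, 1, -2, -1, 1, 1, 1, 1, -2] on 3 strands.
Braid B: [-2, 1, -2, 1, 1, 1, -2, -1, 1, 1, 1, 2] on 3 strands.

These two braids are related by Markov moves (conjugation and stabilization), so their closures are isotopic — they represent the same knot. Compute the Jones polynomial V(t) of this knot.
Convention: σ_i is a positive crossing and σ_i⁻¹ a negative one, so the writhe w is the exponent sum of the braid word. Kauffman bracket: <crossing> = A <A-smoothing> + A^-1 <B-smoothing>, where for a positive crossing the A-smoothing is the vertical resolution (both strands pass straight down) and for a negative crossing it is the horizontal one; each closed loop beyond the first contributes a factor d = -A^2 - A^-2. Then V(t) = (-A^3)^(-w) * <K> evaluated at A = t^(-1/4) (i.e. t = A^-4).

t^8 - 2*t^7 + 3*t^6 - 4*t^5 + 3*t^4 - 3*t^3 + 3*t^2 - t + 1

Derivation:
Markov-equivalent braids have isotopic closures, hence identical knot invariants. Strip the Markov moves from each word to reach a common short braid β, then compute V(t) once on β.
Braid A: s2 s1^-1 s1 s2^-1 s1 s1 s1 s2^-1 s1^-1 s1 s1 s1 s1 s2^-1 on 3 strands reduces by inverse Markov moves (closure unchanged at each step):
  Deconjugate: the word is γ·β·γ⁻¹ with γ = s2 s1^-1 (prefix) and γ⁻¹ = s1 s2^-1 (suffix); strip both.
Reduced to β = s1 s2^-1 s1 s1 s1 s2^-1 s1^-1 s1 s1 s1 on 3 strands, 10 crossings.
Braid B: s2^-1 s1 s2^-1 s1 s1 s1 s2^-1 s1^-1 s1 s1 s1 s2 on 3 strands reduces by inverse Markov moves (closure unchanged at each step):
  Deconjugate: the word is γ·β·γ⁻¹ with γ = s2^-1 (prefix) and γ⁻¹ = s2 (suffix); strip both.
Reduced to β = s1 s2^-1 s1 s1 s1 s2^-1 s1^-1 s1 s1 s1 on 3 strands, 10 crossings.
Both give the same β = s1 s2^-1 s1 s1 s1 s2^-1 s1^-1 s1 s1 s1 on 3 strands, so one state sum suffices:
First cancel adjacent σ_i σ_i⁻¹ pairs (Reidemeister II — same braid, same closure): s1 s2^-1 s1 s1 s1 s2^-1 s1^-1 s1 s1 s1 → s1 s2^-1 s1 s1 s1 s2^-1 s1 s1.
Braid: s1 s2^-1 s1 s1 s1 s2^-1 s1 s1 on 3 strands, 8 crossings.
Writhe w = (#positive) - (#negative) = 6 - 2 = 4.
State-sum expansion of <K>. There are 2^8 = 256 states.
For each crossing: s=0 is the vertical smoothing, s=1 horizontal. Crossing k contributes A^(sign_k * (1 - 2*s_k)); loop factor d = -A^2 - A^-2.
Tabulate the states by total A-exponent and number of loops L (A-exp: L × count):
  A^8: L=3 ×1
  A^6: L=2 ×8
  A^4: L=1 ×21, L=3 ×7
  A^2: L=2 ×54, L=4 ×2
  A^0: L=3 ×70
  A^-2: L=4 ×56
  A^-4: L=5 ×28
  A^-6: L=6 ×8
  A^-8: L=7 ×1
Each group contributes A^e * Σ count * d^(L-1):
Powers of d = -A^2 - A^-2: d^2 = A^4 + 2 + A^-4; d^3 = -A^6 - 3*A^2 - 3*A^-2 - A^-6; d^4 = A^8 + 4*A^4 + 6 + 4*A^-4 + A^-8; d^5 = -A^10 - 5*A^6 - 10*A^2 - 10*A^-2 - 5*A^-6 - A^-10; d^6 = A^12 + 6*A^8 + 15*A^4 + 20 + 15*A^-4 + 6*A^-8 + A^-12.
  A^8 * (d^2) = A^12 + 2*A^8 + A^4
  A^6 * (8*d) = -8*A^8 - 8*A^4
  A^4 * (21 + 7*d^2) = 7*A^8 + 35*A^4 + 7
  A^2 * (54*d + 2*d^3) = -2*A^8 - 60*A^4 - 60 - 2*A^-4
  A^0 * (70*d^2) = 70*A^4 + 140 + 70*A^-4
  A^-2 * (56*d^3) = -56*A^4 - 168 - 168*A^-4 - 56*A^-8
  A^-4 * (28*d^4) = 28*A^4 + 112 + 168*A^-4 + 112*A^-8 + 28*A^-12
  A^-6 * (8*d^5) = -8*A^4 - 40 - 80*A^-4 - 80*A^-8 - 40*A^-12 - 8*A^-16
  A^-8 * (d^6) = A^4 + 6 + 15*A^-4 + 20*A^-8 + 15*A^-12 + 6*A^-16 + A^-20
Summing the groups: <K> = A^12 - A^8 + 3*A^4 - 3 + 3*A^-4 - 4*A^-8 + 3*A^-12 - 2*A^-16 + A^-20
Normalise by the writhe: (-A^3)^(-w) = (-A^3)^(-4) = A^-12, so f(A) = A^-12 * <K> = 1 - A^-4 + 3*A^-8 - 3*A^-12 + 3*A^-16 - 4*A^-20 + 3*A^-24 - 2*A^-28 + A^-32.
Substitute A = t^(-1/4), i.e. A^e → t^(-e/4): V(t) = t^8 - 2*t^7 + 3*t^6 - 4*t^5 + 3*t^4 - 3*t^3 + 3*t^2 - t + 1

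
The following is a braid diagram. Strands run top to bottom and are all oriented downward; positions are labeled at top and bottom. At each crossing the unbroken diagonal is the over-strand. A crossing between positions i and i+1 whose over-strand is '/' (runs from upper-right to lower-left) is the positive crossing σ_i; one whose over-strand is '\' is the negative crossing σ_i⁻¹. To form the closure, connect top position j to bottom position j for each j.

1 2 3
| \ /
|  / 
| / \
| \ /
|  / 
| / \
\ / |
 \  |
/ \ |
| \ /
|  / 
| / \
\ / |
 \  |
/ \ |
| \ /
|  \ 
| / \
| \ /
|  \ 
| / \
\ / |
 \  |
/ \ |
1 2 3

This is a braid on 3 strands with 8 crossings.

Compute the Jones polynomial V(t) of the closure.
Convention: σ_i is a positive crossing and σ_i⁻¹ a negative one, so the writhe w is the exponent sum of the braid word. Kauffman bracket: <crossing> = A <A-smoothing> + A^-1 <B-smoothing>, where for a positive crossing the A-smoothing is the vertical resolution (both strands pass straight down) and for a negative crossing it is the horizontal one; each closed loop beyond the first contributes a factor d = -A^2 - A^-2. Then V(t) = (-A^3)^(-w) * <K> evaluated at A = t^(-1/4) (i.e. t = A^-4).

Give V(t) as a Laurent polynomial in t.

-t + 2 - t^-1 + 2*t^-2 - t^-3 + t^-4 - t^-5

Derivation:
Reading the diagram top to bottom ('/'-over between positions i,i+1 = s_i, '\'-over = s_i^-1): braid word = s2 s2 s1^-1 s2 s1^-1 s2^-1 s2^-1 s1^-1.
Braid: s2 s2 s1^-1 s2 s1^-1 s2^-1 s2^-1 s1^-1 on 3 strands, 8 crossings.
Writhe w = (#positive) - (#negative) = 3 - 5 = -2.
Enumerate smoothing states for the bracket polynomial. There are 2^8 = 256 states.
For each crossing: s=0 is the vertical smoothing, s=1 horizontal. Crossing k contributes A^(sign_k * (1 - 2*s_k)); loop factor d = -A^2 - A^-2.
Tabulate the states by total A-exponent and number of loops L (A-exp: L × count):
  A^8: L=4 ×1
  A^6: L=3 ×8
  A^4: L=2 ×23, L=4 ×5
  A^2: L=1 ×22, L=3 ×33, L=5 ×1
  A^0: L=2 ×52, L=4 ×18
  A^-2: L=1 ×13, L=3 ×37, L=5 ×6
  A^-4: L=2 ×14, L=4 ×13, L=6 ×1
  A^-6: L=3 ×6, L=5 ×2
  A^-8: L=4 ×1
Each group contributes A^e * Σ count * d^(L-1):
Powers of d = -A^2 - A^-2: d^2 = A^4 + 2 + A^-4; d^3 = -A^6 - 3*A^2 - 3*A^-2 - A^-6; d^4 = A^8 + 4*A^4 + 6 + 4*A^-4 + A^-8; d^5 = -A^10 - 5*A^6 - 10*A^2 - 10*A^-2 - 5*A^-6 - A^-10.
  A^8 * (d^3) = -A^14 - 3*A^10 - 3*A^6 - A^2
  A^6 * (8*d^2) = 8*A^10 + 16*A^6 + 8*A^2
  A^4 * (23*d + 5*d^3) = -5*A^10 - 38*A^6 - 38*A^2 - 5*A^-2
  A^2 * (22 + 33*d^2 + d^4) = A^10 + 37*A^6 + 94*A^2 + 37*A^-2 + A^-6
  A^0 * (52*d + 18*d^3) = -18*A^6 - 106*A^2 - 106*A^-2 - 18*A^-6
  A^-2 * (13 + 37*d^2 + 6*d^4) = 6*A^6 + 61*A^2 + 123*A^-2 + 61*A^-6 + 6*A^-10
  A^-4 * (14*d + 13*d^3 + d^5) = -A^6 - 18*A^2 - 63*A^-2 - 63*A^-6 - 18*A^-10 - A^-14
  A^-6 * (6*d^2 + 2*d^4) = 2*A^2 + 14*A^-2 + 24*A^-6 + 14*A^-10 + 2*A^-14
  A^-8 * (d^3) = -A^-2 - 3*A^-6 - 3*A^-10 - A^-14
Summing the groups: <K> = -A^14 + A^10 - A^6 + 2*A^2 - A^-2 + 2*A^-6 - A^-10
Normalise by the writhe: (-A^3)^(-w) = (-A^3)^(2) = A^6, so f(A) = A^6 * <K> = -A^20 + A^16 - A^12 + 2*A^8 - A^4 + 2 - A^-4.
Substitute A = t^(-1/4), i.e. A^e → t^(-e/4): V(t) = -t + 2 - t^-1 + 2*t^-2 - t^-3 + t^-4 - t^-5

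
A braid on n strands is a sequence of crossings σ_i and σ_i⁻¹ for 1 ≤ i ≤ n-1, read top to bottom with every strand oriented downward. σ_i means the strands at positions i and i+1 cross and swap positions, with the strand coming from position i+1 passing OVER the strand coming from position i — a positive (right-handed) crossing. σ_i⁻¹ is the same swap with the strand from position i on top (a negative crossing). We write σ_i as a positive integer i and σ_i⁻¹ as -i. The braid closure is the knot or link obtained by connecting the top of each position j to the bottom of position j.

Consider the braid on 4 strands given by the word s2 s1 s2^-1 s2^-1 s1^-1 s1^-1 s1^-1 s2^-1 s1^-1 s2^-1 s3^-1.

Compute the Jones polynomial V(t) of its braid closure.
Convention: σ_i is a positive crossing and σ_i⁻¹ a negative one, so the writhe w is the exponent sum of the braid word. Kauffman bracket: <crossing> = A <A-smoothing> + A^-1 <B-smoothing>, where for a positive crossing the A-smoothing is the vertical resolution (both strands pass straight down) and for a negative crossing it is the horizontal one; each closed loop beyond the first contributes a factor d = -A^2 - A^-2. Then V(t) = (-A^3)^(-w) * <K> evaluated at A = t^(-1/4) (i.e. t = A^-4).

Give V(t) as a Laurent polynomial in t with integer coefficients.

The presented braid s2 s1 s2^-1 s2^-1 s1^-1 s1^-1 s1^-1 s2^-1 s1^-1 s2^-1 s3^-1 on 4 strands reduces by inverse Markov moves (closure unchanged at each step):
  Destabilize: the word has the form β·s3^-1 where s3^-1 occurs only as the final letter (β ∈ B_3); drop it and the last strand → 3 strands.
  Deconjugate: the word is γ·β·γ⁻¹ with γ = s2 s1 (prefix) and γ⁻¹ = s1^-1 s2^-1 (suffix); strip both.
Reduced to β = s2^-1 s2^-1 s1^-1 s1^-1 s1^-1 s2^-1 on 3 strands, 6 crossings.
Compute on β:
Braid: s2^-1 s2^-1 s1^-1 s1^-1 s1^-1 s2^-1 on 3 strands, 6 crossings.
Writhe w = (#positive) - (#negative) = 0 - 6 = -6.
Computing the Kauffman bracket via state sum. There are 2^6 = 64 states.
Each crossing splits two ways (0=vertical, 1=horizontal). The state's weight is A^(#A-smoothings - #B-smoothings) * d^(loops - 1).
Tabulate the states by total A-exponent and number of loops L (A-exp: L × count):
  A^6: L=5 ×1
  A^4: L=4 ×6
  A^2: L=3 ×15
  A^0: L=2 ×18, L=4 ×2
  A^-2: L=1 ×9, L=3 ×6
  A^-4: L=2 ×6
  A^-6: L=3 ×1
Each group contributes A^e * Σ count * d^(L-1):
Powers of d = -A^2 - A^-2: d^2 = A^4 + 2 + A^-4; d^3 = -A^6 - 3*A^2 - 3*A^-2 - A^-6; d^4 = A^8 + 4*A^4 + 6 + 4*A^-4 + A^-8.
  A^6 * (d^4) = A^14 + 4*A^10 + 6*A^6 + 4*A^2 + A^-2
  A^4 * (6*d^3) = -6*A^10 - 18*A^6 - 18*A^2 - 6*A^-2
  A^2 * (15*d^2) = 15*A^6 + 30*A^2 + 15*A^-2
  A^0 * (18*d + 2*d^3) = -2*A^6 - 24*A^2 - 24*A^-2 - 2*A^-6
  A^-2 * (9 + 6*d^2) = 6*A^2 + 21*A^-2 + 6*A^-6
  A^-4 * (6*d) = -6*A^-2 - 6*A^-6
  A^-6 * (d^2) = A^-2 + 2*A^-6 + A^-10
Summing the groups: <K> = A^14 - 2*A^10 + A^6 - 2*A^2 + 2*A^-2 + A^-10
Normalise by the writhe: (-A^3)^(-w) = (-A^3)^(6) = A^18, so f(A) = A^18 * <K> = A^32 - 2*A^28 + A^24 - 2*A^20 + 2*A^16 + A^8.
Substitute A = t^(-1/4), i.e. A^e → t^(-e/4): V(t) = t^-2 + 2*t^-4 - 2*t^-5 + t^-6 - 2*t^-7 + t^-8

Answer: t^-2 + 2*t^-4 - 2*t^-5 + t^-6 - 2*t^-7 + t^-8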